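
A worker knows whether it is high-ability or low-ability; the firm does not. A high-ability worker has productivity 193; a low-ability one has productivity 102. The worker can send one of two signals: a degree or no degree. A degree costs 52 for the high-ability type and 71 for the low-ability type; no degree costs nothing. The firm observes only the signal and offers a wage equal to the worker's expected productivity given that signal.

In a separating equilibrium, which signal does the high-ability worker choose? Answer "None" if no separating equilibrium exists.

Try high-ability → degree, low-ability → no degree:
  Under separation the firm infers type exactly: degree → high-ability (pays 193), no degree → low-ability (pays 102).
  High-ability: degree gives 193 − 52 = 141; no degree gives 102 − 0 = 102. No deviation. ✓
  Low-ability: no degree gives 102 − 0 = 102; degree gives 193 − 71 = 122. Would deviate. ✗
Try high-ability → no degree, low-ability → degree:
  Under separation the firm infers type exactly: no degree → high-ability (pays 193), degree → low-ability (pays 102).
  High-ability: no degree gives 193 − 0 = 193; degree gives 102 − 52 = 50. No deviation. ✓
  Low-ability: degree gives 102 − 71 = 31; no degree gives 193 − 0 = 193. Would deviate. ✗
Neither assignment is incentive-compatible.

None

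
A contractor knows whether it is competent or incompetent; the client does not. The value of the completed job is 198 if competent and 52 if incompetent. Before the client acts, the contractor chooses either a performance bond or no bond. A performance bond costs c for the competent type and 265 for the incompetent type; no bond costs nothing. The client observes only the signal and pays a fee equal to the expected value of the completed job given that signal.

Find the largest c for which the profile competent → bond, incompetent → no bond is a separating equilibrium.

146

Under separation: bond → competent (pays 198); no bond → incompetent (pays 52).
Incompetent: 52 − 0 = 52 ≥ 198 − 265 = -67. Holds regardless of c. ✓
Competent: 198 − c ≥ 52 − 0, so c ≤ 198 − 52 = 146.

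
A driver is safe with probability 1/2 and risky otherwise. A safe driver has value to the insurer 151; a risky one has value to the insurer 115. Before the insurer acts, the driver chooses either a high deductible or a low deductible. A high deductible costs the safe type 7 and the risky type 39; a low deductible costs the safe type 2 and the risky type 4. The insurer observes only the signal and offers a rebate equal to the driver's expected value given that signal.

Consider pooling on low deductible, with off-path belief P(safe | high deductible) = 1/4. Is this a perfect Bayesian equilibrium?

At the pooled signal (low deductible) the insurer holds the prior 1/2 and pays 1/2·151 + 1/2·115 = 133. Off-path (high deductible) belief 1/4 gives 1/4·151 + 3/4·115 = 124.
Safe: low deductible gives 133 − 2 = 131; high deductible gives 124 − 7 = 117. Stays. ✓
Risky: low deductible gives 133 − 4 = 129; high deductible gives 124 − 39 = 85. Stays. ✓

Yes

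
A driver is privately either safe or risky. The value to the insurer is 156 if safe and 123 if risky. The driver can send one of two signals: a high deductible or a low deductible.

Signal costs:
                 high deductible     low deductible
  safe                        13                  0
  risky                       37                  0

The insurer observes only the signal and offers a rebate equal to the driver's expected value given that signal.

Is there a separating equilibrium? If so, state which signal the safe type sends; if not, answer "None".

high deductible

Try safe → high deductible, risky → low deductible:
  Under separation the insurer infers type exactly: high deductible → safe (pays 156), low deductible → risky (pays 123).
  Safe: high deductible gives 156 − 13 = 143; low deductible gives 123 − 0 = 123. No deviation. ✓
  Risky: low deductible gives 123 − 0 = 123; high deductible gives 156 − 37 = 119. No deviation. ✓
Both hold — the safe type sends high deductible.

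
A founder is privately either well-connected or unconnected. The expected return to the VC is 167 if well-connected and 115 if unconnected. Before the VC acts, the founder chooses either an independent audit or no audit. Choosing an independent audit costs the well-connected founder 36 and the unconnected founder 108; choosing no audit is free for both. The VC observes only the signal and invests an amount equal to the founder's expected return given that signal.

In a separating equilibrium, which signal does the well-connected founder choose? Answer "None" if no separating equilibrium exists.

audit

Try well-connected → audit, unconnected → no audit:
  If types separate, audit earns payment 167 and no audit earns 115.
  Well-connected: audit gives 167 − 36 = 131; no audit gives 115 − 0 = 115. No deviation. ✓
  Unconnected: no audit gives 115 − 0 = 115; audit gives 167 − 108 = 59. No deviation. ✓
Both hold — the well-connected type sends audit.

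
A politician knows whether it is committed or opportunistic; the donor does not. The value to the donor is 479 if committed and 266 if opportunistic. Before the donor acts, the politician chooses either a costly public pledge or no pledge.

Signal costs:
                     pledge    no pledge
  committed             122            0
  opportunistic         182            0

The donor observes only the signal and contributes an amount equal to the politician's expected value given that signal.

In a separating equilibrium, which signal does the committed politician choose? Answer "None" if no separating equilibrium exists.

None

Try committed → pledge, opportunistic → no pledge:
  If types separate, pledge earns payment 479 and no pledge earns 266.
  Committed: pledge gives 479 − 122 = 357; no pledge gives 266 − 0 = 266. No deviation. ✓
  Opportunistic: no pledge gives 266 − 0 = 266; pledge gives 479 − 182 = 297. Would deviate. ✗
Try committed → no pledge, opportunistic → pledge:
  If types separate, no pledge earns payment 479 and pledge earns 266.
  Committed: no pledge gives 479 − 0 = 479; pledge gives 266 − 122 = 144. No deviation. ✓
  Opportunistic: pledge gives 266 − 182 = 84; no pledge gives 479 − 0 = 479. Would deviate. ✗
Neither assignment is incentive-compatible.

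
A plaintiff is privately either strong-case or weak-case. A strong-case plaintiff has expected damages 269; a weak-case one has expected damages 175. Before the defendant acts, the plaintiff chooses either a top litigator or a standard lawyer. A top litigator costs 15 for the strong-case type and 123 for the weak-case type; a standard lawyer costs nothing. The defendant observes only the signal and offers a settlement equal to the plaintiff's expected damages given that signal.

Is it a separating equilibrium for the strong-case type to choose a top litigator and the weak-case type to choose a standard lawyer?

Yes

If types separate, top litigator earns payment 269 and standard lawyer earns 175.
Strong-case: top litigator gives 269 − 15 = 254; standard lawyer gives 175 − 0 = 175. No deviation. ✓
Weak-case: standard lawyer gives 175 − 0 = 175; top litigator gives 269 − 123 = 146. No deviation. ✓
Neither type gains from mimicking the other.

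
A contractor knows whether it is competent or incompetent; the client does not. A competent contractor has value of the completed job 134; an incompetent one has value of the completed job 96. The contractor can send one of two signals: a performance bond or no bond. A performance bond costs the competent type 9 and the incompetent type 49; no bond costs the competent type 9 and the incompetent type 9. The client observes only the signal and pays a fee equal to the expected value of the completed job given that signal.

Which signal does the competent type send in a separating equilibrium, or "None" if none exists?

bond

Try competent → bond, incompetent → no bond:
  If types separate, bond earns payment 134 and no bond earns 96.
  Competent: bond gives 134 − 9 = 125; no bond gives 96 − 9 = 87. No deviation. ✓
  Incompetent: no bond gives 96 − 9 = 87; bond gives 134 − 49 = 85. No deviation. ✓
Both hold — the competent type sends bond.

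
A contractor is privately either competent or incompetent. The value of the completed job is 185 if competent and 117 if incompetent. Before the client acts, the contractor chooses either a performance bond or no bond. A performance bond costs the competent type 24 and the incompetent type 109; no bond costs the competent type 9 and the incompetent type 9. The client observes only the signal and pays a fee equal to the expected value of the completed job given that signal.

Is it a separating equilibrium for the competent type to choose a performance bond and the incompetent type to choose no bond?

Yes

If types separate, bond earns payment 185 and no bond earns 117.
Competent: bond gives 185 − 24 = 161; no bond gives 117 − 9 = 108. No deviation. ✓
Incompetent: no bond gives 117 − 9 = 108; bond gives 185 − 109 = 76. No deviation. ✓
Both incentive constraints hold.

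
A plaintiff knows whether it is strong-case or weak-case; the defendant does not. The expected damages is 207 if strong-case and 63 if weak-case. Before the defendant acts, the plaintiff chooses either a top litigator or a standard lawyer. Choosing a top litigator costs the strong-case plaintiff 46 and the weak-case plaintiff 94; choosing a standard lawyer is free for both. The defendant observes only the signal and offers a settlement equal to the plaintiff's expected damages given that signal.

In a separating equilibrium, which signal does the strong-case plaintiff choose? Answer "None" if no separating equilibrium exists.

Try strong-case → top litigator, weak-case → standard lawyer:
  If types separate, top litigator earns payment 207 and standard lawyer earns 63.
  Strong-case: top litigator gives 207 − 46 = 161; standard lawyer gives 63 − 0 = 63. No deviation. ✓
  Weak-case: standard lawyer gives 63 − 0 = 63; top litigator gives 207 − 94 = 113. Would deviate. ✗
Try strong-case → standard lawyer, weak-case → top litigator:
  If types separate, standard lawyer earns payment 207 and top litigator earns 63.
  Strong-case: standard lawyer gives 207 − 0 = 207; top litigator gives 63 − 46 = 17. No deviation. ✓
  Weak-case: top litigator gives 63 − 94 = -31; standard lawyer gives 207 − 0 = 207. Would deviate. ✗
Neither assignment is incentive-compatible.

None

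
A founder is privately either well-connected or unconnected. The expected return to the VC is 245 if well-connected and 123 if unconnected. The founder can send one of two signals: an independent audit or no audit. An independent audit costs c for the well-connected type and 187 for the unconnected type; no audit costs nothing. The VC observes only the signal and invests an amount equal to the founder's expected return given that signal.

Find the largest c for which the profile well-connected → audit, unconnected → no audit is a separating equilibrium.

Under separation: audit → well-connected (pays 245); no audit → unconnected (pays 123).
Unconnected: 123 − 0 = 123 ≥ 245 − 187 = 58. Holds regardless of c. ✓
Well-connected: 245 − c ≥ 123 − 0, so c ≤ 245 − 123 = 122.

122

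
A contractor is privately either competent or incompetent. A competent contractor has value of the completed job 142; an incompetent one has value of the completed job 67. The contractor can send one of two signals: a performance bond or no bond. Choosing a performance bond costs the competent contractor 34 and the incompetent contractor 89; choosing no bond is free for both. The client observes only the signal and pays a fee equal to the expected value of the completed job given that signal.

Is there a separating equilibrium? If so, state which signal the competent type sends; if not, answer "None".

bond

Try competent → bond, incompetent → no bond:
  If types separate, bond earns payment 142 and no bond earns 67.
  Competent: bond gives 142 − 34 = 108; no bond gives 67 − 0 = 67. No deviation. ✓
  Incompetent: no bond gives 67 − 0 = 67; bond gives 142 − 89 = 53. No deviation. ✓
Both hold — the competent type sends bond.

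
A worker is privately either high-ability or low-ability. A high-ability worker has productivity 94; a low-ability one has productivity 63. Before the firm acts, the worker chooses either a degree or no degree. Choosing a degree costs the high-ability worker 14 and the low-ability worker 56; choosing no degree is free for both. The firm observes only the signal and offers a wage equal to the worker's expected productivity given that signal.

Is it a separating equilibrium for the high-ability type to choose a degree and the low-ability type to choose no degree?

If types separate, degree earns payment 94 and no degree earns 63.
High-ability: degree gives 94 − 14 = 80; no degree gives 63 − 0 = 63. No deviation. ✓
Low-ability: no degree gives 63 − 0 = 63; degree gives 94 − 56 = 38. No deviation. ✓
Neither type gains from mimicking the other.

Yes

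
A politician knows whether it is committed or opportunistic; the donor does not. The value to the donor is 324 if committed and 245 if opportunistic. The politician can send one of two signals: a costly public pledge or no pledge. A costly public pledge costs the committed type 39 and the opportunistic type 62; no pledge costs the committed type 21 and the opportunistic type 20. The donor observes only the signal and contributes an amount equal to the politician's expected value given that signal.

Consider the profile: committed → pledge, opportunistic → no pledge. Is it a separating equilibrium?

No

Under separation the donor infers type exactly: pledge → committed (pays 324), no pledge → opportunistic (pays 245).
Committed: pledge gives 324 − 39 = 285; no pledge gives 245 − 21 = 224. No deviation. ✓
Opportunistic: no pledge gives 245 − 20 = 225; pledge gives 324 − 62 = 262. Would deviate. ✗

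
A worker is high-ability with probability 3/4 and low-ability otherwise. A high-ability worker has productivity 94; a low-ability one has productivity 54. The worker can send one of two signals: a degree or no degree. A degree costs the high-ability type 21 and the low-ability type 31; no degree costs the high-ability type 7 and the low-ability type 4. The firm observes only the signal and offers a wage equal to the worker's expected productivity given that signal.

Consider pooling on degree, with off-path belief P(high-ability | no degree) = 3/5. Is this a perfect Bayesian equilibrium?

No

At the pooled signal (degree) the firm holds the prior 3/4 and pays 3/4·94 + 1/4·54 = 84. Off-path (no degree) belief 3/5 gives 3/5·94 + 2/5·54 = 78.
High-ability: degree gives 84 − 21 = 63; no degree gives 78 − 7 = 71. Deviates. ✗
Low-ability: degree gives 84 − 31 = 53; no degree gives 78 − 4 = 74. Deviates. ✗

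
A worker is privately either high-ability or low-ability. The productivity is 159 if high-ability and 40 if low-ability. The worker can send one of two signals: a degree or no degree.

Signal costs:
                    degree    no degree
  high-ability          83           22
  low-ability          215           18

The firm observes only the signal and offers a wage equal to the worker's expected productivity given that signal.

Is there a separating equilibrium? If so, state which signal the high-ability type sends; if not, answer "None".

Try high-ability → degree, low-ability → no degree:
  If types separate, degree earns payment 159 and no degree earns 40.
  High-ability: degree gives 159 − 83 = 76; no degree gives 40 − 22 = 18. No deviation. ✓
  Low-ability: no degree gives 40 − 18 = 22; degree gives 159 − 215 = -56. No deviation. ✓
Both hold — the high-ability type sends degree.

degree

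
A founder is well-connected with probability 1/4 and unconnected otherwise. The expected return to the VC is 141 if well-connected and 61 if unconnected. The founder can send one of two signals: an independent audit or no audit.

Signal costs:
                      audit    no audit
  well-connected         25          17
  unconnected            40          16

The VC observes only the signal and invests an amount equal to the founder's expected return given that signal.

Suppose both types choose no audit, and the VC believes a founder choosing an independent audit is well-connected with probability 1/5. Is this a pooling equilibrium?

Yes

At the pooled signal (no audit) the VC holds the prior 1/4 and pays 1/4·141 + 3/4·61 = 81. Off-path (audit) belief 1/5 gives 1/5·141 + 4/5·61 = 77.
Well-connected: no audit gives 81 − 17 = 64; audit gives 77 − 25 = 52. Stays. ✓
Unconnected: no audit gives 81 − 16 = 65; audit gives 77 − 40 = 37. Stays. ✓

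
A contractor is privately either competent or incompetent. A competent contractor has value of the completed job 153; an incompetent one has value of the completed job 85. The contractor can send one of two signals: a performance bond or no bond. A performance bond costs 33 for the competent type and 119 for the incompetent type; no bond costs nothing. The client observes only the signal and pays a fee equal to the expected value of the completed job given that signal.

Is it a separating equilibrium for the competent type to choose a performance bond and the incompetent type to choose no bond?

If types separate, bond earns payment 153 and no bond earns 85.
Competent: bond gives 153 − 33 = 120; no bond gives 85 − 0 = 85. No deviation. ✓
Incompetent: no bond gives 85 − 0 = 85; bond gives 153 − 119 = 34. No deviation. ✓
Both incentive constraints hold.

Yes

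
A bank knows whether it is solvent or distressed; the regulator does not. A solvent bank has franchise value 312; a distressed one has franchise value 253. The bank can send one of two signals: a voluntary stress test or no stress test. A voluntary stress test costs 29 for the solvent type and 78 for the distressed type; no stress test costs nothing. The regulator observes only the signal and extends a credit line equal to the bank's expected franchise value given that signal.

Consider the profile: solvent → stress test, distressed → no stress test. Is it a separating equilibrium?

Yes

If types separate, stress test earns payment 312 and no stress test earns 253.
Solvent: stress test gives 312 − 29 = 283; no stress test gives 253 − 0 = 253. No deviation. ✓
Distressed: no stress test gives 253 − 0 = 253; stress test gives 312 − 78 = 234. No deviation. ✓
Both incentive constraints hold.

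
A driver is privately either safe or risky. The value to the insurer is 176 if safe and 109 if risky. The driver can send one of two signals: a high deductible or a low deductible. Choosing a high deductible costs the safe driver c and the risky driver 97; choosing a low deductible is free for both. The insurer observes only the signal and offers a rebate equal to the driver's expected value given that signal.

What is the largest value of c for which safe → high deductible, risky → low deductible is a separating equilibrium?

67

Under separation: high deductible → safe (pays 176); low deductible → risky (pays 109).
Risky: 109 − 0 = 109 ≥ 176 − 97 = 79. Holds regardless of c. ✓
Safe: 176 − c ≥ 109 − 0, so c ≤ 176 − 109 = 67.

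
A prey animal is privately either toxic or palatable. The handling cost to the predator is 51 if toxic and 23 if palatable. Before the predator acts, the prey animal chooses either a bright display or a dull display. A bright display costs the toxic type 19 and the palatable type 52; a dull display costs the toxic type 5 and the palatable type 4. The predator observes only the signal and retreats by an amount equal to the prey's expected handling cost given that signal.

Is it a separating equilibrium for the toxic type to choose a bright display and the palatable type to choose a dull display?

Yes

If types separate, bright display earns payment 51 and dull display earns 23.
Toxic: bright display gives 51 − 19 = 32; dull display gives 23 − 5 = 18. No deviation. ✓
Palatable: dull display gives 23 − 4 = 19; bright display gives 51 − 52 = -1. No deviation. ✓
Neither type gains from mimicking the other.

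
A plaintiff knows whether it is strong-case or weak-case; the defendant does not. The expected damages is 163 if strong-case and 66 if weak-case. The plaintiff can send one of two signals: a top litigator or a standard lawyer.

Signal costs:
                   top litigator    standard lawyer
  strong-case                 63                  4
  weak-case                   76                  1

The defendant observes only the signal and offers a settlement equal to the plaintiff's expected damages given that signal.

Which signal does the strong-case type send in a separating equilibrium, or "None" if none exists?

None

Try strong-case → top litigator, weak-case → standard lawyer:
  Under separation the defendant infers type exactly: top litigator → strong-case (pays 163), standard lawyer → weak-case (pays 66).
  Strong-case: top litigator gives 163 − 63 = 100; standard lawyer gives 66 − 4 = 62. No deviation. ✓
  Weak-case: standard lawyer gives 66 − 1 = 65; top litigator gives 163 − 76 = 87. Would deviate. ✗
Try strong-case → standard lawyer, weak-case → top litigator:
  Under separation the defendant infers type exactly: standard lawyer → strong-case (pays 163), top litigator → weak-case (pays 66).
  Strong-case: standard lawyer gives 163 − 4 = 159; top litigator gives 66 − 63 = 3. No deviation. ✓
  Weak-case: top litigator gives 66 − 76 = -10; standard lawyer gives 163 − 1 = 162. Would deviate. ✗
Neither assignment is incentive-compatible.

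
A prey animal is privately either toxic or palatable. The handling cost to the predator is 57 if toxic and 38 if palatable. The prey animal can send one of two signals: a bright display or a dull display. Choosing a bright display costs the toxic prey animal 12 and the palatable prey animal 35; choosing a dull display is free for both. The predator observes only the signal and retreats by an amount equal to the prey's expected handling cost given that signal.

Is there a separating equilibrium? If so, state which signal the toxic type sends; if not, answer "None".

Try toxic → bright display, palatable → dull display:
  Under separation the predator infers type exactly: bright display → toxic (pays 57), dull display → palatable (pays 38).
  Toxic: bright display gives 57 − 12 = 45; dull display gives 38 − 0 = 38. No deviation. ✓
  Palatable: dull display gives 38 − 0 = 38; bright display gives 57 − 35 = 22. No deviation. ✓
Both hold — the toxic type sends bright display.

bright display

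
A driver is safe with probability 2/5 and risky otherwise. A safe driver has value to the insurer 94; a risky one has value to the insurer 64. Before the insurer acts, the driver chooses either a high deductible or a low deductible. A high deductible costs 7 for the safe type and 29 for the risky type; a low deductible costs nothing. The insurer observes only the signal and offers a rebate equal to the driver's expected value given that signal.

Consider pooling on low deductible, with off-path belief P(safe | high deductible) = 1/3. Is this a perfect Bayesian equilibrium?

At the pooled signal (low deductible) the insurer holds the prior 2/5 and pays 2/5·94 + 3/5·64 = 76. Off-path (high deductible) belief 1/3 gives 1/3·94 + 2/3·64 = 74.
Safe: low deductible gives 76 − 0 = 76; high deductible gives 74 − 7 = 67. Stays. ✓
Risky: low deductible gives 76 − 0 = 76; high deductible gives 74 − 29 = 45. Stays. ✓

Yes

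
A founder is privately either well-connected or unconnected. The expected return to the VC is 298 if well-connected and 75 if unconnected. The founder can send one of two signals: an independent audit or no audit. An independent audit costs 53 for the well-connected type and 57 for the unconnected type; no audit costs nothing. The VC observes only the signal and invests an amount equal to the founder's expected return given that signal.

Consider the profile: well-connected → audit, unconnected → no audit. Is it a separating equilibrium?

Under separation the VC infers type exactly: audit → well-connected (pays 298), no audit → unconnected (pays 75).
Well-connected: audit gives 298 − 53 = 245; no audit gives 75 − 0 = 75. No deviation. ✓
Unconnected: no audit gives 75 − 0 = 75; audit gives 298 − 57 = 241. Would deviate. ✗

No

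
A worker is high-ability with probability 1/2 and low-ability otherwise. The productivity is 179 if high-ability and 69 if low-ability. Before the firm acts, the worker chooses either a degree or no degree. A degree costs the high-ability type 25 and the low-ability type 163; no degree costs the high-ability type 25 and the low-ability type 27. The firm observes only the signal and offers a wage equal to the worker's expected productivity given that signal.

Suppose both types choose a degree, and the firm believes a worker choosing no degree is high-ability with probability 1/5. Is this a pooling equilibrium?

On the equilibrium path (degree) the firm holds the prior 1/2 and pays 1/2·179 + 1/2·69 = 124. Off-path (no degree) belief 1/5 gives 1/5·179 + 4/5·69 = 91.
High-ability: degree gives 124 − 25 = 99; no degree gives 91 − 25 = 66. Stays. ✓
Low-ability: degree gives 124 − 163 = -39; no degree gives 91 − 27 = 64. Deviates. ✗

No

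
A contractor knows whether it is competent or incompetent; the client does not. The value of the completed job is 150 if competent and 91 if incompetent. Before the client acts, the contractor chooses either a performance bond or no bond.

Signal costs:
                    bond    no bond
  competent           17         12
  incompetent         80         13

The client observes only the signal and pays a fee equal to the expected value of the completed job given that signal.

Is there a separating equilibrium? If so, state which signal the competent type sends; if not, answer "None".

Try competent → bond, incompetent → no bond:
  If types separate, bond earns payment 150 and no bond earns 91.
  Competent: bond gives 150 − 17 = 133; no bond gives 91 − 12 = 79. No deviation. ✓
  Incompetent: no bond gives 91 − 13 = 78; bond gives 150 − 80 = 70. No deviation. ✓
Both hold — the competent type sends bond.

bond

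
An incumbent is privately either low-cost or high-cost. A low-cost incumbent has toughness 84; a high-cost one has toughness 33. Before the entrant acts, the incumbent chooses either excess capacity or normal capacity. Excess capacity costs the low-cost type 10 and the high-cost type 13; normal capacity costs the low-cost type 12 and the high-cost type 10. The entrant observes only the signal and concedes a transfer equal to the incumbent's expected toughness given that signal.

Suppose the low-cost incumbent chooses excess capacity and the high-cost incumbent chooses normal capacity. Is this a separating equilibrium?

Under separation the entrant infers type exactly: excess capacity → low-cost (pays 84), normal capacity → high-cost (pays 33).
Low-cost: excess capacity gives 84 − 10 = 74; normal capacity gives 33 − 12 = 21. No deviation. ✓
High-cost: normal capacity gives 33 − 10 = 23; excess capacity gives 84 − 13 = 71. Would deviate. ✗

No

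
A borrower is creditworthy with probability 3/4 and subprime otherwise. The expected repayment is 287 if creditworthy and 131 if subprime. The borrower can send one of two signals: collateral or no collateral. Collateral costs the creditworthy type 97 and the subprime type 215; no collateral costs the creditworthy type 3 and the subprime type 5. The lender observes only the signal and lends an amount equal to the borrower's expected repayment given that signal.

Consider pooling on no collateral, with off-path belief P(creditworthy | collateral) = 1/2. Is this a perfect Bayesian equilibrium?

At the pooled signal (no collateral) the lender holds the prior 3/4 and pays 3/4·287 + 1/4·131 = 248. Off-path (collateral) belief 1/2 gives 1/2·287 + 1/2·131 = 209.
Creditworthy: no collateral gives 248 − 3 = 245; collateral gives 209 − 97 = 112. Stays. ✓
Subprime: no collateral gives 248 − 5 = 243; collateral gives 209 − 215 = -6. Stays. ✓

Yes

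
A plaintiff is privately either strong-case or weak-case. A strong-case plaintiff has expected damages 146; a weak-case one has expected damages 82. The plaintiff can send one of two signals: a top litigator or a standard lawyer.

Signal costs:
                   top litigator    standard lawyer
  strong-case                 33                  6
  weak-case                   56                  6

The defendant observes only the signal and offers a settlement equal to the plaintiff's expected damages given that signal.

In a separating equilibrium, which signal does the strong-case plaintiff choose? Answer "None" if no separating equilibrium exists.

Try strong-case → top litigator, weak-case → standard lawyer:
  Under separation the defendant infers type exactly: top litigator → strong-case (pays 146), standard lawyer → weak-case (pays 82).
  Strong-case: top litigator gives 146 − 33 = 113; standard lawyer gives 82 − 6 = 76. No deviation. ✓
  Weak-case: standard lawyer gives 82 − 6 = 76; top litigator gives 146 − 56 = 90. Would deviate. ✗
Try strong-case → standard lawyer, weak-case → top litigator:
  Under separation the defendant infers type exactly: standard lawyer → strong-case (pays 146), top litigator → weak-case (pays 82).
  Strong-case: standard lawyer gives 146 − 6 = 140; top litigator gives 82 − 33 = 49. No deviation. ✓
  Weak-case: top litigator gives 82 − 56 = 26; standard lawyer gives 146 − 6 = 140. Would deviate. ✗
Neither assignment is incentive-compatible.

None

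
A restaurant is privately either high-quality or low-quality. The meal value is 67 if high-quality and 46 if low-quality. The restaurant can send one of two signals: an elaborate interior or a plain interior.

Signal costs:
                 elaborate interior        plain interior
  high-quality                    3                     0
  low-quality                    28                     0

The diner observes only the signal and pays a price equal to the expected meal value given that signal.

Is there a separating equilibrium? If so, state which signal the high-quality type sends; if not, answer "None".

elaborate interior

Try high-quality → elaborate interior, low-quality → plain interior:
  If types separate, elaborate interior earns payment 67 and plain interior earns 46.
  High-quality: elaborate interior gives 67 − 3 = 64; plain interior gives 46 − 0 = 46. No deviation. ✓
  Low-quality: plain interior gives 46 − 0 = 46; elaborate interior gives 67 − 28 = 39. No deviation. ✓
Both hold — the high-quality type sends elaborate interior.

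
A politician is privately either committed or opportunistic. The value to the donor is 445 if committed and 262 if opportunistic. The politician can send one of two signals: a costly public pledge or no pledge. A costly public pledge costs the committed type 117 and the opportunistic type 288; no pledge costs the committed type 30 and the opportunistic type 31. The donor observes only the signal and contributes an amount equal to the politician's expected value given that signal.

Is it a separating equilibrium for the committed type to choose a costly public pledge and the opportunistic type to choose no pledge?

Yes

Under separation the donor infers type exactly: pledge → committed (pays 445), no pledge → opportunistic (pays 262).
Committed: pledge gives 445 − 117 = 328; no pledge gives 262 − 30 = 232. No deviation. ✓
Opportunistic: no pledge gives 262 − 31 = 231; pledge gives 445 − 288 = 157. No deviation. ✓
Both incentive constraints hold.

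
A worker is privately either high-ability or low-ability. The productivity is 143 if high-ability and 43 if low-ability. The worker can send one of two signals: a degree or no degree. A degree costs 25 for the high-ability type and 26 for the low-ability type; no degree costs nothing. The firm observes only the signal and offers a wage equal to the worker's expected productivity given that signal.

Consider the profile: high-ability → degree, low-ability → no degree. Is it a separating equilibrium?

If types separate, degree earns payment 143 and no degree earns 43.
High-ability: degree gives 143 − 25 = 118; no degree gives 43 − 0 = 43. No deviation. ✓
Low-ability: no degree gives 43 − 0 = 43; degree gives 143 − 26 = 117. Would deviate. ✗

No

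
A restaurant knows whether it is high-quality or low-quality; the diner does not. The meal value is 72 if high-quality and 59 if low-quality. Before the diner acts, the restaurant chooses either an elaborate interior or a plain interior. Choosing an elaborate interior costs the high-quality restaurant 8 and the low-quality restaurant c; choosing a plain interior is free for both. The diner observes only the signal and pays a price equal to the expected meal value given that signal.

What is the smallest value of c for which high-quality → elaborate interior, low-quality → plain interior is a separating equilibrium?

Under separation: elaborate interior → high-quality (pays 72); plain interior → low-quality (pays 59).
High-quality: 72 − 8 = 64 ≥ 59 − 0 = 59. Holds regardless of c. ✓
Low-quality: 59 − 0 ≥ 72 − c, so c ≥ 72 − 59 = 13.

13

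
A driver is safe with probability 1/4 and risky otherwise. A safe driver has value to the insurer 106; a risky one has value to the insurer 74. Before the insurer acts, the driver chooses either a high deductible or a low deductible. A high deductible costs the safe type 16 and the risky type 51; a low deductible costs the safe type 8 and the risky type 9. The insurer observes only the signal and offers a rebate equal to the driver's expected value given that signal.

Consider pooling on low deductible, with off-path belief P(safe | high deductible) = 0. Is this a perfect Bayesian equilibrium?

Yes

At the pooled signal (low deductible) the insurer holds the prior 1/4 and pays 1/4·106 + 3/4·74 = 82. Off-path (high deductible) belief 0 gives 0·106 + 1·74 = 74.
Safe: low deductible gives 82 − 8 = 74; high deductible gives 74 − 16 = 58. Stays. ✓
Risky: low deductible gives 82 − 9 = 73; high deductible gives 74 − 51 = 23. Stays. ✓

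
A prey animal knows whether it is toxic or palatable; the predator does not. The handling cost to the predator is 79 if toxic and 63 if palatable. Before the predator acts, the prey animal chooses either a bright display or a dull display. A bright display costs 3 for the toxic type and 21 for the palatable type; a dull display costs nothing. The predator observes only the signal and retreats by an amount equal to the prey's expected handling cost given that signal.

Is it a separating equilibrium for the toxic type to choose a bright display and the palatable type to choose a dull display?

Yes

Under separation the predator infers type exactly: bright display → toxic (pays 79), dull display → palatable (pays 63).
Toxic: bright display gives 79 − 3 = 76; dull display gives 63 − 0 = 63. No deviation. ✓
Palatable: dull display gives 63 − 0 = 63; bright display gives 79 − 21 = 58. No deviation. ✓
Both incentive constraints hold.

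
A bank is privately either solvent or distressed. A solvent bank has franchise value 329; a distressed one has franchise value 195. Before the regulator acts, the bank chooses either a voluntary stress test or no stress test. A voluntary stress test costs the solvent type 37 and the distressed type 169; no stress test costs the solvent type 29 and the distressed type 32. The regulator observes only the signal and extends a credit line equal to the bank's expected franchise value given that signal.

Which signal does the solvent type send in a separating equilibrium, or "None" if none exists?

Try solvent → stress test, distressed → no stress test:
  If types separate, stress test earns payment 329 and no stress test earns 195.
  Solvent: stress test gives 329 − 37 = 292; no stress test gives 195 − 29 = 166. No deviation. ✓
  Distressed: no stress test gives 195 − 32 = 163; stress test gives 329 − 169 = 160. No deviation. ✓
Both hold — the solvent type sends stress test.

stress test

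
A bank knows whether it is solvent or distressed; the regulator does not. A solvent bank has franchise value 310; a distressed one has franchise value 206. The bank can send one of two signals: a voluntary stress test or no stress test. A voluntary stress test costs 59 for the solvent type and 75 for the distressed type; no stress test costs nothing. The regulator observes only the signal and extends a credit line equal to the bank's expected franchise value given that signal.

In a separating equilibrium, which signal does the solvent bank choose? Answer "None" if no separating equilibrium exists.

Try solvent → stress test, distressed → no stress test:
  Under separation the regulator infers type exactly: stress test → solvent (pays 310), no stress test → distressed (pays 206).
  Solvent: stress test gives 310 − 59 = 251; no stress test gives 206 − 0 = 206. No deviation. ✓
  Distressed: no stress test gives 206 − 0 = 206; stress test gives 310 − 75 = 235. Would deviate. ✗
Try solvent → no stress test, distressed → stress test:
  Under separation the regulator infers type exactly: no stress test → solvent (pays 310), stress test → distressed (pays 206).
  Solvent: no stress test gives 310 − 0 = 310; stress test gives 206 − 59 = 147. No deviation. ✓
  Distressed: stress test gives 206 − 75 = 131; no stress test gives 310 − 0 = 310. Would deviate. ✗
Neither assignment is incentive-compatible.

None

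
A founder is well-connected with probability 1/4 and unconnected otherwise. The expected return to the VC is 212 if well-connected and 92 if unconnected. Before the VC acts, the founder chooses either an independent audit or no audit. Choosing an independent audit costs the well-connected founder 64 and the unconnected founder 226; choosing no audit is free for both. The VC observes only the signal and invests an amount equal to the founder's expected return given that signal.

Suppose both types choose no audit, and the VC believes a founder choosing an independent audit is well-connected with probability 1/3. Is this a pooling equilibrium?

Yes

At the pooled signal (no audit) the VC holds the prior 1/4 and pays 1/4·212 + 3/4·92 = 122. Off-path (audit) belief 1/3 gives 1/3·212 + 2/3·92 = 132.
Well-connected: no audit gives 122 − 0 = 122; audit gives 132 − 64 = 68. Stays. ✓
Unconnected: no audit gives 122 − 0 = 122; audit gives 132 − 226 = -94. Stays. ✓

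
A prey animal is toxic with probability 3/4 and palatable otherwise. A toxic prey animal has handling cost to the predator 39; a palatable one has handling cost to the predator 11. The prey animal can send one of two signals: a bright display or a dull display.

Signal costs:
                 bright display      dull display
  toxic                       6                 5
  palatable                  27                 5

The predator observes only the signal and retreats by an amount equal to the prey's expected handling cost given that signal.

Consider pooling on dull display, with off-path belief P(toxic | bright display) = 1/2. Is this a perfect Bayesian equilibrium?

Yes

On the equilibrium path (dull display) the predator holds the prior 3/4 and pays 3/4·39 + 1/4·11 = 32. Off-path (bright display) belief 1/2 gives 1/2·39 + 1/2·11 = 25.
Toxic: dull display gives 32 − 5 = 27; bright display gives 25 − 6 = 19. Stays. ✓
Palatable: dull display gives 32 − 5 = 27; bright display gives 25 − 27 = -2. Stays. ✓
Beliefs are Bayes-consistent on-path and both types best-respond.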